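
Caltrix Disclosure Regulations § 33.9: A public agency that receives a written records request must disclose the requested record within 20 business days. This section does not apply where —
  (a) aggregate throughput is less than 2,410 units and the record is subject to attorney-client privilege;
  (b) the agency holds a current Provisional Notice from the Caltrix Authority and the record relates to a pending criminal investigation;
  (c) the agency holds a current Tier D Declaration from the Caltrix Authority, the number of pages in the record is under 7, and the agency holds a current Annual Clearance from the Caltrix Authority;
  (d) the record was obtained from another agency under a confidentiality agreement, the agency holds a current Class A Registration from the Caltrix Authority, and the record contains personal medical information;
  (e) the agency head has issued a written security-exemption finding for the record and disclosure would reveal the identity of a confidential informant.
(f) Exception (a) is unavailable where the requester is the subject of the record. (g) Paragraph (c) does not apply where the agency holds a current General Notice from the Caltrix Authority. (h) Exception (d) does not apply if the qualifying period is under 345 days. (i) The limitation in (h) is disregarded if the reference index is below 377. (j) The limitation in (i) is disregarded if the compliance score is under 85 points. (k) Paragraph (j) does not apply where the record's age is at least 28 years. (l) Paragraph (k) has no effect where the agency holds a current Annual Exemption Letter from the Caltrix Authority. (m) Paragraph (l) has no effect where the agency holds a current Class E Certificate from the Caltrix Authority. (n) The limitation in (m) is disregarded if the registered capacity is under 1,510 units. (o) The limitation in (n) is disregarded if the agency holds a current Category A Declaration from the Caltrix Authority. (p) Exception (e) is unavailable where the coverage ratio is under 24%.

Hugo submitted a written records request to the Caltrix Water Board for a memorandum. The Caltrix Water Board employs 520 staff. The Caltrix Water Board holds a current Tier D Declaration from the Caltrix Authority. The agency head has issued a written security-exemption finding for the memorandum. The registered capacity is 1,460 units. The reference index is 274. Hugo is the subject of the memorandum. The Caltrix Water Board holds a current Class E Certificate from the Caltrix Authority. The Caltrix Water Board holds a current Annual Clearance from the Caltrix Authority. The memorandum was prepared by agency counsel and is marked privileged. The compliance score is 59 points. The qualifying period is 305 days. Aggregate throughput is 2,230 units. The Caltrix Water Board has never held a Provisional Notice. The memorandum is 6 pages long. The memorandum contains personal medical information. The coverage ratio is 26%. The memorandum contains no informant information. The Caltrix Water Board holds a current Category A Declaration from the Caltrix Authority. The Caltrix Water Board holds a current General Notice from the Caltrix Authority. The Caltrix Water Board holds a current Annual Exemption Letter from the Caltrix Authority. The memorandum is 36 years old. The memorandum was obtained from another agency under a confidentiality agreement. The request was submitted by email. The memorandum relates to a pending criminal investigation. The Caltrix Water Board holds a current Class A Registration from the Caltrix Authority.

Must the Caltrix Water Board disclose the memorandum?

No — exception (d) applies; the Caltrix Water Board is not required to disclose the memorandum.

Exception (a): aggregate throughput is 2,230 units, less than the 2,410 units limit; the memorandum is privileged — every condition holds. But: (f) operates — Hugo is the subject of the memorandum. Exception (a) does not apply.
Exception (b) fails — the Provisional Notice is not current.
Exception (c): a current Tier D Declaration is held; the number of pages in the record is 6, under the 7 limit; a current Annual Clearance is held — every condition holds. Turning to paragraph (g): (g) operates against (c): a current General Notice is held. So (c) is unavailable.
Exception (d): the memorandum was obtained under a confidentiality agreement; a current Class A Registration is held; the memorandum contains personal medical information — every condition holds. Applying paragraphs (h)–(o): (h) operates (the qualifying period is 305 days, under the 345 days limit), but is displaced by (i): (i) applies — the reference index is 274, below the 377 limit. (j) applies (the compliance score is 59 points, under the 85 points limit), but is overridden by (k): (k) is engaged — the record's age is 36 years, meeting the 28 years threshold. (l) would limit (k) — a current Annual Exemption Letter is held — but (m) sets (l) aside: (m) operates — a current Class E Certificate is held. (n) would limit (m) — the registered capacity is 1,460 units, under the 1,510 units limit — but (o) sets (n) aside: (o) is engaged — a current Category A Declaration is held. So (d) applies.
Exception (e) does not apply: the memorandum contains no informant information.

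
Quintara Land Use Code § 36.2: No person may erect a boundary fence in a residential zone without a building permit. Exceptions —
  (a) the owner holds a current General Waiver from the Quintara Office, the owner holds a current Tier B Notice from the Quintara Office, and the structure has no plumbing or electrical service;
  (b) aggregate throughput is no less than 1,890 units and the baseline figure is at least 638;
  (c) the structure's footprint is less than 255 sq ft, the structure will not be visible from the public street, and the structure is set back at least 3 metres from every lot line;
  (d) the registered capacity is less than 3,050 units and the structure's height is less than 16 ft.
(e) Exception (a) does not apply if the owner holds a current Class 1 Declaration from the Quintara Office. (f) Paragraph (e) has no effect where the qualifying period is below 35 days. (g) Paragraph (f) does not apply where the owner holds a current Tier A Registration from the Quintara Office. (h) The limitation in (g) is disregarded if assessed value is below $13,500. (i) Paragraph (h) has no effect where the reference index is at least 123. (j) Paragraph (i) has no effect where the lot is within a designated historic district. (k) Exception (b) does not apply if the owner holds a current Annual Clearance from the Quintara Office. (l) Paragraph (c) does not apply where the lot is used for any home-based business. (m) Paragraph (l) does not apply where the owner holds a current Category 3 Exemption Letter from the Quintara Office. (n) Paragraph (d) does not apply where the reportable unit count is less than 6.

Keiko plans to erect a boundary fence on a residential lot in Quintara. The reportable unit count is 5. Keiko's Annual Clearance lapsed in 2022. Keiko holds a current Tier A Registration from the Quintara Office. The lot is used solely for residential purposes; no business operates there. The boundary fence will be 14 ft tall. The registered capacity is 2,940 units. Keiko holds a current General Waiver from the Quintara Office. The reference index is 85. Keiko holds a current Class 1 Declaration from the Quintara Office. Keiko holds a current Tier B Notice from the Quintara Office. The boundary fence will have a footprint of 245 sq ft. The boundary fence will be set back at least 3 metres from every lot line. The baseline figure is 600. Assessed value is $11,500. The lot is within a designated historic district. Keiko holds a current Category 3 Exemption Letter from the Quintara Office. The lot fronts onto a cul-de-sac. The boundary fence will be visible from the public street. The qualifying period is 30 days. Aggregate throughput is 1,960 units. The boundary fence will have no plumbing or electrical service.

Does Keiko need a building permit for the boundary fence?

No — exception (a) applies; Keiko does not need a building permit.

Exception (a): a current General Waiver is held; a current Tier B Notice is held; there is no plumbing or electrical service — every condition holds. Applying paragraphs (e)–(j): (e) would limit (a) — a current Class 1 Declaration is held — but (f) sets (e) aside: (f) operates against (e): the qualifying period is 30 days, below the 35 days limit. (g) applies (a current Tier A Registration is held), but is set aside by (h): (h) is engaged — assessed value is $11,500, below the $13,500 limit. (i), which would lift (h), is not triggered — the reference index is 85, short of 123. (a) remains available.
Exception (b) fails — the baseline figure is 600, short of 638.
Exception (c) does not apply: the structure will be visible from the street.
Exception (d)'s conditions are all satisfied: the registered capacity is 2,940 units, less than the 3,050 units limit; the structure's height is 14 ft, less than the 16 ft limit. Turning to paragraph (n): (n) operates against (d): the reportable unit count is 5, less than the 6 limit. So (d) is unavailable.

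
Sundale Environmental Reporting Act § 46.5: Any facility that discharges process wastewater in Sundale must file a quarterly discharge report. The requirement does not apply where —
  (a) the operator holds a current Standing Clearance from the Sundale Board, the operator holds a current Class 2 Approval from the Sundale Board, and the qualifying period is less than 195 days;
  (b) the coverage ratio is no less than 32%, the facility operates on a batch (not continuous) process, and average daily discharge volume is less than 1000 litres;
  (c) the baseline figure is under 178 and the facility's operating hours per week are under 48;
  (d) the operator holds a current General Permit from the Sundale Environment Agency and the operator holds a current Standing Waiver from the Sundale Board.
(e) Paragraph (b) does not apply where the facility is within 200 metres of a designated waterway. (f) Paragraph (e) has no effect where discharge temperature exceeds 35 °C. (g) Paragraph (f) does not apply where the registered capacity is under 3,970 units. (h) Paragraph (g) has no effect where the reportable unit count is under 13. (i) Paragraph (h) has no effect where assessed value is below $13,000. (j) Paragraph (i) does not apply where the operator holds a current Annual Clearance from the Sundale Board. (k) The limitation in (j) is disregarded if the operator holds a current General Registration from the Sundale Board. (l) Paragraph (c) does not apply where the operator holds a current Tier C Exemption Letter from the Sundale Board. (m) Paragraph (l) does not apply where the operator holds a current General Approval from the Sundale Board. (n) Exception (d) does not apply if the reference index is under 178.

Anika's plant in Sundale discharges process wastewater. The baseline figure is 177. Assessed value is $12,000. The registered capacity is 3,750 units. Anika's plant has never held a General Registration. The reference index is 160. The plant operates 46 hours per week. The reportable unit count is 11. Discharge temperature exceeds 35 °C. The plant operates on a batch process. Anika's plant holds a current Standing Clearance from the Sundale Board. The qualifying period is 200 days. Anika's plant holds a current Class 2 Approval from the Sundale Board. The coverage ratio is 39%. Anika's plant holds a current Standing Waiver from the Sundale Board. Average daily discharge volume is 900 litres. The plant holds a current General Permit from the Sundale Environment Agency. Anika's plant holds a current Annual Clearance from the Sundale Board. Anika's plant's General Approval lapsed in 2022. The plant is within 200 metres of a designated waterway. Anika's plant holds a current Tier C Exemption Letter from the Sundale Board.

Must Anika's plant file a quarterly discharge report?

No — exception (b) applies; Anika's plant is not required to file a quarterly discharge report.

Exception (a) requires that the qualifying period is less than 195 days; but the qualifying period is 200 days, not less than 195 days, so (a) is unavailable.
All of (b)'s requirements are met (the coverage ratio is 39%, meeting the 32% threshold; the facility operates on a batch process; average daily discharge volume is 900 litres, less than the 1000 litres limit). Considering the limiting provisions: (e) would limit (b) — the plant is within 200 m of a designated waterway — but (f) sets (e) aside: (f) operates against (e): discharge temperature exceeds 35 °C. (g) applies (the registered capacity is 3,750 units, under the 3,970 units limit), but yields to (h): (h) operates against (g): the reportable unit count is 11, under the 13 limit. (i) would limit (h) — assessed value is $12,000, below the $13,000 limit — but (j) sets (i) aside: (j) operates — a current Annual Clearance is held. (k), which would lift (j), is not engaged — no current General Registration is held. (b) remains available.
Exception (c): the baseline figure is 177, under the 178 limit; the facility's operating hours per week are 46, under the 48 limit — every condition holds. But applying paragraphs (l)–(m): (l) applies — a current Tier C Exemption Letter is held. (m) does not operate here (no current General Approval is held), so (l) stands. (c) is therefore removed.
Exception (d)'s conditions are all satisfied: a current General Permit is held; a current Standing Waiver is held. But applying paragraph (n): (n) operates against (d): the reference index is 160, under the 178 limit. So (d) is unavailable.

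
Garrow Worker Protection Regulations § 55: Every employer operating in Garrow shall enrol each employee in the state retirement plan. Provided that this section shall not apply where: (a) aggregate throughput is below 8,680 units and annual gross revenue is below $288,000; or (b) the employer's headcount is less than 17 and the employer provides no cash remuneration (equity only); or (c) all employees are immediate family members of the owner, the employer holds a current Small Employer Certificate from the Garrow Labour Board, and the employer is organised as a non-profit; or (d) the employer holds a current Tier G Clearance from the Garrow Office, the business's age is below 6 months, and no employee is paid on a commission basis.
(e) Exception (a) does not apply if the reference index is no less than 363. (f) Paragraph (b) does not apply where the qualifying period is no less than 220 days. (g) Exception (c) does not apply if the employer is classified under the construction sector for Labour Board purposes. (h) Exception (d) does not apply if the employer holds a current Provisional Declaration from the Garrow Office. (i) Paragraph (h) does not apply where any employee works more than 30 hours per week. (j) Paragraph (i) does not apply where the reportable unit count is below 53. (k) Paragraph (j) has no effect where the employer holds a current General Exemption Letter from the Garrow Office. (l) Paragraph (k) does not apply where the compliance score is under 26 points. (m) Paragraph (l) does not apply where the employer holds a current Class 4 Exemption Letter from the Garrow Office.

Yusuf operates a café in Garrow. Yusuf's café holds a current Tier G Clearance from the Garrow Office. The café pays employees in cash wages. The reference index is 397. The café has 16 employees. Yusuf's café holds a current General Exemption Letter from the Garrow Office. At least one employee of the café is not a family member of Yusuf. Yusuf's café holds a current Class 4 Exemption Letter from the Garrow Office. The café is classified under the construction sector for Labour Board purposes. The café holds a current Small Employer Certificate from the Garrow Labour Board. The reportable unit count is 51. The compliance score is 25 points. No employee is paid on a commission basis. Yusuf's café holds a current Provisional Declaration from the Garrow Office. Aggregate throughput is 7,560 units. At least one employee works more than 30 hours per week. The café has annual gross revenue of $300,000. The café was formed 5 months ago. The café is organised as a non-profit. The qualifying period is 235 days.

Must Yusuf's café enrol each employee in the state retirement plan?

Exception (a) requires that annual gross revenue is below $288,000; but annual gross revenue is $300,000, not below $288,000, so (a) is unavailable.
Exception (b) does not apply: employees are paid cash wages.
Exception (c) requires that all employees are immediate family members of the owner; but at least one employee is not a family member, so (c) is unavailable.
All of (d)'s requirements are met (a current Tier G Clearance is held; the business's age is 5 months, below the 6 months limit; no employee is paid on commission). Considering the limiting provisions: (h) is engaged (a current Provisional Declaration is held), but is displaced by (i): (i) operates against (h): at least one employee exceeds 30 hours/week. (j) would limit (i) — the reportable unit count is 51, below the 53 limit — but (k) sets (j) aside: (k) is triggered — a current General Exemption Letter is held. (l) would limit (k) — the compliance score is 25 points, under the 26 points limit — but (m) sets (l) aside: (m) is engaged — a current Class 4 Exemption Letter is held. (d) remains available.

No — exception (d) applies; Yusuf's café is not required to enrol each employee in the state retirement plan.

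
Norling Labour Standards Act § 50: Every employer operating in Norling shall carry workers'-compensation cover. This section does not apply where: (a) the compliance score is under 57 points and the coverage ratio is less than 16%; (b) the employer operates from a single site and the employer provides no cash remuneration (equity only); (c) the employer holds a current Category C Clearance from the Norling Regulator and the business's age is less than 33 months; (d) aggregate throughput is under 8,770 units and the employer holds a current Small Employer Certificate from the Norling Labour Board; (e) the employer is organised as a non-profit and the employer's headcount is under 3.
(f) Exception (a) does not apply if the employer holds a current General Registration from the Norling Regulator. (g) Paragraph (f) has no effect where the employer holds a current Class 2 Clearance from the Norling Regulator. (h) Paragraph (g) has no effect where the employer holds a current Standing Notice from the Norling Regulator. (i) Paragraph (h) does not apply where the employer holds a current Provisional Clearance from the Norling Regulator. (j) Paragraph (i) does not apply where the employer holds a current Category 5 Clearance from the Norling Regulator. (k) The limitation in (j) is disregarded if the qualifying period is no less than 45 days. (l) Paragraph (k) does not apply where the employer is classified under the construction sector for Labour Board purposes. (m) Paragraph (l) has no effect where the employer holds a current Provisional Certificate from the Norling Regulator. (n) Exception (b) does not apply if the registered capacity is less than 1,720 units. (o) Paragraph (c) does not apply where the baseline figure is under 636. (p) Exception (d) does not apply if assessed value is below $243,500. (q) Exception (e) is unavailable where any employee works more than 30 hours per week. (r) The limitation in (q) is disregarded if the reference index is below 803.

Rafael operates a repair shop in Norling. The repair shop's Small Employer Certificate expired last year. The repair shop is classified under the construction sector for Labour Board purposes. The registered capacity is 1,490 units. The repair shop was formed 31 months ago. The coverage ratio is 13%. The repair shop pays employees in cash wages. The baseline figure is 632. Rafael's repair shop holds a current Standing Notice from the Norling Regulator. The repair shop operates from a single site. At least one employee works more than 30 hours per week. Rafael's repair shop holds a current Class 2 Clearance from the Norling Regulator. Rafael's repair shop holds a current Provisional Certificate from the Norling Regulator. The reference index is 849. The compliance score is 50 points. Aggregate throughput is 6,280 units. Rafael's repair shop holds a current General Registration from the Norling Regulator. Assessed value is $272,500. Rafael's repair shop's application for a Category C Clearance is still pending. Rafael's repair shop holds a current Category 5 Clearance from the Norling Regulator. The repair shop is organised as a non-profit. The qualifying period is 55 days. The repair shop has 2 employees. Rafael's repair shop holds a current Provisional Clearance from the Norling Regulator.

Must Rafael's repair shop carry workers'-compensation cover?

No — exception (a) applies; Rafael's repair shop is not required to carry workers'-compensation cover.

Exception (a) is satisfied on its face — the compliance score is 50 points, under the 57 points limit; the coverage ratio is 13%, less than the 16% limit. Considering the limiting provisions: (f) operates (a current General Registration is held), but is displaced by (g): (g) operates against (f): a current Class 2 Clearance is held. (h) would limit (g) — a current Standing Notice is held — but (i) sets (h) aside: (i) operates against (h): a current Provisional Clearance is held. (j) would limit (i) — a current Category 5 Clearance is held — but (k) sets (j) aside: (k) is engaged — the qualifying period is 55 days, meeting the 45 days threshold. (l) applies (the repair shop is classified under the construction sector), but is set aside by (m): (m) operates against (l): a current Provisional Certificate is held. Exception (a) stands.
Exception (b) does not apply: employees are paid cash wages.
Exception (c) requires that the employer holds a current Category C Clearance from the Norling Regulator; but the Category C Clearance is not current, so (c) is unavailable.
Exception (d) does not apply: the Small Employer Certificate has expired.
Exception (e): the employer is a non-profit; the employer's headcount is 2, under the 3 limit — every condition holds. But: (q) is triggered — at least one employee exceeds 30 hours/week. (r), which would lift (q), is not engaged — the reference index is 849, not below 803. (e) is therefore removed.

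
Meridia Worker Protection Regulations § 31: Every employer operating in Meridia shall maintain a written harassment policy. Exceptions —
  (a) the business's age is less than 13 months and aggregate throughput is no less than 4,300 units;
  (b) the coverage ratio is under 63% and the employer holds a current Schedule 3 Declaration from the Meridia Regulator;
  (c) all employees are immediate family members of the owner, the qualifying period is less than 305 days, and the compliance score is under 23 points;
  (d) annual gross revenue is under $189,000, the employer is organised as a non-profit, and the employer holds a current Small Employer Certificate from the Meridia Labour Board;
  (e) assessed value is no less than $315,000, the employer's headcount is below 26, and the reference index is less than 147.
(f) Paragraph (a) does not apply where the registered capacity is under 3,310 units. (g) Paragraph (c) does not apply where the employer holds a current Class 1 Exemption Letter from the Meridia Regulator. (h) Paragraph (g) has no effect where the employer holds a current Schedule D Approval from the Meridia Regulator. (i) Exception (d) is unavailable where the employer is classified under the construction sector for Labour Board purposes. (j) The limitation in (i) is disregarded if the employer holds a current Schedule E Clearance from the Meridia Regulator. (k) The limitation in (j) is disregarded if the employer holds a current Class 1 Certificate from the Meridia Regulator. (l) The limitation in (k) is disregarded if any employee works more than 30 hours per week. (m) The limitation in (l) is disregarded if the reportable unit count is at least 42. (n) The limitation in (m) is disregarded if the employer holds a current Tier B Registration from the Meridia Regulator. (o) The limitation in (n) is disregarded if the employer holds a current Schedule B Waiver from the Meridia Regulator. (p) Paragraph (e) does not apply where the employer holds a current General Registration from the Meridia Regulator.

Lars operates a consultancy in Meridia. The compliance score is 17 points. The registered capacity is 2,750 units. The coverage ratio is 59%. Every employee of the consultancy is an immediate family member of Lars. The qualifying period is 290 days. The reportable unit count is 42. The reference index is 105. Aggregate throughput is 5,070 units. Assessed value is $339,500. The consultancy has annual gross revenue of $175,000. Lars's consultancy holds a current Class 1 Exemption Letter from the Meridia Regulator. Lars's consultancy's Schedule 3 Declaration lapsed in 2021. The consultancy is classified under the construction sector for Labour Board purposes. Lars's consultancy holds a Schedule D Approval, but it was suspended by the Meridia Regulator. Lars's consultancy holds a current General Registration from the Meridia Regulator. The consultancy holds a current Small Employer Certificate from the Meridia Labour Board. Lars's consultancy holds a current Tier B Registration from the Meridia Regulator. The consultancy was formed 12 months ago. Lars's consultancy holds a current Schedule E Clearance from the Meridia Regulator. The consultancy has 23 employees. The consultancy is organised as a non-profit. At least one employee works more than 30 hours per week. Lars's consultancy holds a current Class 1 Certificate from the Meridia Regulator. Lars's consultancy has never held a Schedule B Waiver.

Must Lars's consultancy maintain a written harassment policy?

Exception (a): the business's age is 12 months, less than the 13 months limit; aggregate throughput is 5,070 units, meeting the 4,300 units threshold — every condition holds. But applying paragraph (f): (f) operates against (a): the registered capacity is 2,750 units, under the 3,310 units limit. Exception (a) does not apply.
Exception (b) requires that the employer holds a current Schedule 3 Declaration from the Meridia Regulator; but no current Schedule 3 Declaration is held, so (b) is unavailable.
Exception (c)'s conditions are all satisfied: every employee is an immediate family member; the qualifying period is 290 days, less than the 305 days limit; the compliance score is 17 points, under the 23 points limit. However, paragraphs (g)–(h) must be considered: (g) operates against (c): a current Class 1 Exemption Letter is held. (h), which would lift (g), does not operate here — the Schedule D Approval is not current. Exception (c) does not apply.
All of (d)'s requirements are met (annual gross revenue is $175,000, under the $189,000 limit; the employer is a non-profit; a current Small Employer Certificate is held). As to paragraphs (i)–(o): (i) operates (the consultancy is classified under the construction sector), but yields to (j): (j) applies — a current Schedule E Clearance is held. (k) would limit (j) — a current Class 1 Certificate is held — but (l) sets (k) aside: (l) operates against (k): at least one employee exceeds 30 hours/week. (m) would limit (l) — the reportable unit count is 42, meeting the 42 threshold — but (n) sets (m) aside: (n) operates against (m): a current Tier B Registration is held. (o) is inapplicable (no current Schedule B Waiver is held), so (n) stands. Exception (d) stands.
Exception (e): assessed value is $339,500, meeting the $315,000 threshold; the employer's headcount is 23, below the 26 limit; the reference index is 105, less than the 147 limit — every condition holds. But applying paragraph (p): (p) operates against (e): a current General Registration is held. So (e) is unavailable.

No — exception (d) applies; Lars's consultancy is not required to maintain a written harassment policy.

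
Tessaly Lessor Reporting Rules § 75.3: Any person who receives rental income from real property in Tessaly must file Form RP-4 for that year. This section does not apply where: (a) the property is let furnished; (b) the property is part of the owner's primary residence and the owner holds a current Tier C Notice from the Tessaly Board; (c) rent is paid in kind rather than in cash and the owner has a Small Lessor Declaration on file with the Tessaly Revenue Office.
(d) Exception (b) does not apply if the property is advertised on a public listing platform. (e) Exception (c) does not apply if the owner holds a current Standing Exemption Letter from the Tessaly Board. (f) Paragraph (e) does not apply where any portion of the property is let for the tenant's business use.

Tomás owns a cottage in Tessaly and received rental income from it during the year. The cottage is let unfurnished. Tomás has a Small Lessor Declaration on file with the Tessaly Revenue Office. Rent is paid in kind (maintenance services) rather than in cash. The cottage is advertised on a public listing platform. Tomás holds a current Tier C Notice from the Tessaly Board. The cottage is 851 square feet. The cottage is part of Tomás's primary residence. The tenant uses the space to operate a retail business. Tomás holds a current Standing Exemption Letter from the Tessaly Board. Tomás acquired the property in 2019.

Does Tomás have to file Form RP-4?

No — exception (c) applies; Tomás is not required to file Form RP-4.

Exception (a) fails — the property is let unfurnished.
Exception (b) is satisfied on its face — the cottage is part of the primary residence; a current Tier C Notice is held. Turning to paragraph (d): (d) operates against (b): the property is publicly advertised. So (b) is unavailable.
Exception (c)'s conditions are all satisfied: rent is paid in kind; a Small Lessor Declaration is on file. Considering the limiting provisions: (e) operates (a current Standing Exemption Letter is held), but is displaced by (f): (f) is triggered — the space is let for business use. So (c) applies.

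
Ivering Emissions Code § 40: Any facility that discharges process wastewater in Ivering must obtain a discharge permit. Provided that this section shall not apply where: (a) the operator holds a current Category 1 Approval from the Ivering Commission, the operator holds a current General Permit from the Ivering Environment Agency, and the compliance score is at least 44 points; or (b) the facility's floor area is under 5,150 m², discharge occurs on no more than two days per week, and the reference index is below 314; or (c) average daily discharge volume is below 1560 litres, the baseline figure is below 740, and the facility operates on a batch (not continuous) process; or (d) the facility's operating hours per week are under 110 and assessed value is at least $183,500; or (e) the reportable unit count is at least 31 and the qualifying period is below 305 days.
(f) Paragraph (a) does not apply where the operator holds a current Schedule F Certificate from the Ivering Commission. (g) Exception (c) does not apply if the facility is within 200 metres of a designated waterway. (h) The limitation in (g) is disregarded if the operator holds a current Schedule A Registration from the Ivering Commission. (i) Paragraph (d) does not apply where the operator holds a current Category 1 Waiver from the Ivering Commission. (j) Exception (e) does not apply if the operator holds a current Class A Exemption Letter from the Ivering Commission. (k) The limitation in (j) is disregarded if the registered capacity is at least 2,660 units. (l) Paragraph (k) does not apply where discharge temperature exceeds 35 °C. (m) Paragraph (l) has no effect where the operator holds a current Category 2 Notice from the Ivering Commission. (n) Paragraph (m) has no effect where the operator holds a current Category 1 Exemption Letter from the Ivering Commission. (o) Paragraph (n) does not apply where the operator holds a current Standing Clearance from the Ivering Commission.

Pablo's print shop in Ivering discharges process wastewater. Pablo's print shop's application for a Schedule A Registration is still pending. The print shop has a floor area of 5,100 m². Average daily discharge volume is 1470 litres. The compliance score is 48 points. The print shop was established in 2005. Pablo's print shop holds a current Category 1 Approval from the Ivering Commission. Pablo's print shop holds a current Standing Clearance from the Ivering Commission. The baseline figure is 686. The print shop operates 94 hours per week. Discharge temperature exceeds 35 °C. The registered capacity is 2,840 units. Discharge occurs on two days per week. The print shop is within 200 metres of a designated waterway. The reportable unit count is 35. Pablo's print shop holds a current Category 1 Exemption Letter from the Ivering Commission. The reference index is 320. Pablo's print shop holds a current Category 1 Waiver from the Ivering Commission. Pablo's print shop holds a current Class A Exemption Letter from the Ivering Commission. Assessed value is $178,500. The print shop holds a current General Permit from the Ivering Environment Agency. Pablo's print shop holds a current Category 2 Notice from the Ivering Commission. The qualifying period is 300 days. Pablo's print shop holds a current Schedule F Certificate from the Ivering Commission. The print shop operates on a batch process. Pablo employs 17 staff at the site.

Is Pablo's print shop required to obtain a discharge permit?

Exception (a): a current Category 1 Approval is held; a current General Permit is held; the compliance score is 48 points, meeting the 44 points threshold — every condition holds. Turning to paragraph (f): (f) applies — a current Schedule F Certificate is held. Exception (a) does not apply.
Exception (b) does not apply: the reference index is 320, not below 314.
Exception (c): average daily discharge volume is 1470 litres, below the 1560 litres limit; the baseline figure is 686, below the 740 limit; the facility operates on a batch process — every condition holds. Turning to paragraphs (g)–(h): (g) is engaged — the print shop is within 200 m of a designated waterway. (h) is not triggered (there is no Schedule A Registration in force), so (g) stands. So (c) is unavailable.
Exception (d) fails — assessed value is $178,500, short of $183,500.
Exception (e) is satisfied on its face — the reportable unit count is 35, meeting the 31 threshold; the qualifying period is 300 days, below the 305 days limit. As to paragraphs (j)–(o): (j) would limit (e) — a current Class A Exemption Letter is held — but (k) sets (j) aside: (k) applies — the registered capacity is 2,840 units, meeting the 2,660 units threshold. (l) is engaged (discharge temperature exceeds 35 °C), but is displaced by (m): (m) operates against (l): a current Category 2 Notice is held. (n) applies (a current Category 1 Exemption Letter is held), but is itself disapplied by (o): (o) operates against (n): a current Standing Clearance is held. So (e) applies.

No — exception (e) applies; Pablo's print shop is not required to obtain a discharge permit.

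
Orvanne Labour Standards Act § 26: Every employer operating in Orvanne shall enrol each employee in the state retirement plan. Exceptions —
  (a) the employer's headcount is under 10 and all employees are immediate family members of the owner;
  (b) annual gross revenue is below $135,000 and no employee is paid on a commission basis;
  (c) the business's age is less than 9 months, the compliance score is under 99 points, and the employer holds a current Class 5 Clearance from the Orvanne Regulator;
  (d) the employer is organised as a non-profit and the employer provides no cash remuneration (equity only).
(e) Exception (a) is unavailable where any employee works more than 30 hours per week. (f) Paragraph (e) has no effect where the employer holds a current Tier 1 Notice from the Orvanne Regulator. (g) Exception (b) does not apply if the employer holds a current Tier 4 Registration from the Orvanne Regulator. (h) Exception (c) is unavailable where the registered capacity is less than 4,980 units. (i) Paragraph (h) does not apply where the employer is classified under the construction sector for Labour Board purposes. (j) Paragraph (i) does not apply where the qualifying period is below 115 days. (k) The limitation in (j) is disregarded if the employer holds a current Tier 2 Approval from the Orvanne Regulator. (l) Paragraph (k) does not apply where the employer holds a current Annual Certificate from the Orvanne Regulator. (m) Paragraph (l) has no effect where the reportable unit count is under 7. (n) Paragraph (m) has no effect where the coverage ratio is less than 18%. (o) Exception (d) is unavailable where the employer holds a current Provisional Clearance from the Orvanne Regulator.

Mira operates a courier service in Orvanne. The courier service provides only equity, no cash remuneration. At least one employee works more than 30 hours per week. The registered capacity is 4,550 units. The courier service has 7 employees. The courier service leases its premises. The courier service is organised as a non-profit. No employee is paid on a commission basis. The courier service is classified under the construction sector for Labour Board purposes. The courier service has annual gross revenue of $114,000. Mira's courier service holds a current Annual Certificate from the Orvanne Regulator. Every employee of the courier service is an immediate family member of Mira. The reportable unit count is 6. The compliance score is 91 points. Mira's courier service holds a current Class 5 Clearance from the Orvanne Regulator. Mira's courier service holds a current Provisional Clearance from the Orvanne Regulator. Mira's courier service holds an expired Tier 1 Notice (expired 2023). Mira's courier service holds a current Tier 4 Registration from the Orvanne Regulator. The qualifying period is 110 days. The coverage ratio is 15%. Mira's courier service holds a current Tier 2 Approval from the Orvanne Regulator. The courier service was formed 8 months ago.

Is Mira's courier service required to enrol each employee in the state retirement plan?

All of (a)'s requirements are met (the employer's headcount is 7, under the 10 limit; every employee is an immediate family member). But: (e) applies — at least one employee exceeds 30 hours/week. (f), which would lift (e), is inapplicable — the Tier 1 Notice is not current. (a) is therefore removed.
Exception (b) is satisfied on its face — annual gross revenue is $114,000, below the $135,000 limit; no employee is paid on commission. Turning to paragraph (g): (g) operates against (b): a current Tier 4 Registration is held. (b) is therefore removed.
Exception (c)'s conditions are all satisfied: the business's age is 8 months, less than the 9 months limit; the compliance score is 91 points, under the 99 points limit; a current Class 5 Clearance is held. But applying paragraphs (h)–(n): (h) is engaged — the registered capacity is 4,550 units, less than the 4,980 units limit. (i) is triggered (the courier service is classified under the construction sector), but is displaced by (j): (j) operates — the qualifying period is 110 days, below the 115 days limit. (k) applies (a current Tier 2 Approval is held), but is set aside by (l): (l) operates against (k): a current Annual Certificate is held. (m) would limit (l) — the reportable unit count is 6, under the 7 limit — but (n) sets (m) aside: (n) is triggered — the coverage ratio is 15%, less than the 18% limit. Exception (c) does not apply.
Exception (d)'s conditions are all satisfied: the employer is a non-profit; remuneration is equity-only. Turning to paragraph (o): (o) operates against (d): a current Provisional Clearance is held. So (d) is unavailable.
None of the exceptions is available; § 26 applies in full.

Yes — Mira's courier service must enrol each employee in the state retirement plan.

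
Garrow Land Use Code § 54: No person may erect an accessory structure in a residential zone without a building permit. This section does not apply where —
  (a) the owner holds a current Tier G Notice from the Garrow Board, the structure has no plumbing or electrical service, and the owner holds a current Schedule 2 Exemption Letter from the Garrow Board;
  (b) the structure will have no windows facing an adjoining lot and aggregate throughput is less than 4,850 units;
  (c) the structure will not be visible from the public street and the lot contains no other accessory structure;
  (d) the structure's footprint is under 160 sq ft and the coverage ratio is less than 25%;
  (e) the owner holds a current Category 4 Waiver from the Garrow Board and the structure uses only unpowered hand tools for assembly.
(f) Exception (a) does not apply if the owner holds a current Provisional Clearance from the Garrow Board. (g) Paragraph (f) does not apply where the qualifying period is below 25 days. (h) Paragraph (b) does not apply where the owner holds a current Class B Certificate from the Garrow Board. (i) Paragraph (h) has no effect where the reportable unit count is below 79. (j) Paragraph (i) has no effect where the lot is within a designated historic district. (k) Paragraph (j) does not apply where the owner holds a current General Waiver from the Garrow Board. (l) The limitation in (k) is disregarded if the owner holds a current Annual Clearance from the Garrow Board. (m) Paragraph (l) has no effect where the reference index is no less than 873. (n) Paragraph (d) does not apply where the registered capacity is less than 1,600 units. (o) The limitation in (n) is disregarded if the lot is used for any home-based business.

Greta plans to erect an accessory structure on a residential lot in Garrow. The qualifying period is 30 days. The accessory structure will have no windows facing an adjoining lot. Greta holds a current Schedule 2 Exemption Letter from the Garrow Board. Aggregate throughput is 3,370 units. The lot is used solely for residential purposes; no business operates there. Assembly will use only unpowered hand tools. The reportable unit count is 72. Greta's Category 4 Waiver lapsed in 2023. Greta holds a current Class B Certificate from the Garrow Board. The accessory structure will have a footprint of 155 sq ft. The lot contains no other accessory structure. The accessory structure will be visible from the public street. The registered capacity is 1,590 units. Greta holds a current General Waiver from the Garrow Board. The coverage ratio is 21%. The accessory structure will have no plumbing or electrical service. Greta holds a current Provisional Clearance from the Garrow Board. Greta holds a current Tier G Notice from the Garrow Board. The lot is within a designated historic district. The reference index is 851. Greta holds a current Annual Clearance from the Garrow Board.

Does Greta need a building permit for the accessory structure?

Exception (a)'s conditions are all satisfied: a current Tier G Notice is held; there is no plumbing or electrical service; a current Schedule 2 Exemption Letter is held. However, paragraphs (f)–(g) must be considered: (f) is triggered — a current Provisional Clearance is held. (g) is not triggered (the qualifying period is 30 days, not below 25 days), so (f) stands. (a) is therefore removed.
Exception (b)'s conditions are all satisfied: no windows face an adjoining lot; aggregate throughput is 3,370 units, less than the 4,850 units limit. However, paragraphs (h)–(m) must be considered: (h) operates — a current Class B Certificate is held. (i) is engaged (the reportable unit count is 72, below the 79 limit), but is displaced by (j): (j) operates against (i): the lot is in a historic district. (k) is triggered (a current General Waiver is held), but yields to (l): (l) operates — a current Annual Clearance is held. (m), which would lift (l), is not engaged — the reference index is 851, short of 873. Exception (b) does not apply.
Exception (c) does not apply: the structure will be visible from the street.
Exception (d): the structure's footprint is 155 sq ft, under the 160 sq ft limit; the coverage ratio is 21%, less than the 25% limit — every condition holds. But: (n) is engaged — the registered capacity is 1,590 units, less than the 1,600 units limit. (o), which would lift (n), is inapplicable — the lot is solely residential. (d) is therefore removed.
Exception (e) does not apply: there is no Category 4 Waiver in force.
Every exception is unavailable, so the rule governs.

Yes — Greta must obtain a building permit.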